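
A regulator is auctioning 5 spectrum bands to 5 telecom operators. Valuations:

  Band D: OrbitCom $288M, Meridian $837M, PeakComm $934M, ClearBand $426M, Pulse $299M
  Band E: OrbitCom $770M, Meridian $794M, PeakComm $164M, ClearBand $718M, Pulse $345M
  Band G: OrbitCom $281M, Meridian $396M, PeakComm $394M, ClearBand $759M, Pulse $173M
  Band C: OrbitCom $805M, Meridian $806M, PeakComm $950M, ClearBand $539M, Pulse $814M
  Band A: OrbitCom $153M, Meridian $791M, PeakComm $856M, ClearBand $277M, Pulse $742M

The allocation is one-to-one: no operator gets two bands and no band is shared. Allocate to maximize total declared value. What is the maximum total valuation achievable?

Maximum total: $4068M

This is a one-to-one assignment (maximum-weight bipartite matching).
Optimal: OrbitCom→Band E ($770M), Meridian→Band A ($791M), PeakComm→Band D ($934M), ClearBand→Band G ($759M), Pulse→Band C ($814M) — total 770+791+934+759+814 = $4068M.
Row-greedy (each operator in turn takes its best remaining band) gives $3602M, worse by 466.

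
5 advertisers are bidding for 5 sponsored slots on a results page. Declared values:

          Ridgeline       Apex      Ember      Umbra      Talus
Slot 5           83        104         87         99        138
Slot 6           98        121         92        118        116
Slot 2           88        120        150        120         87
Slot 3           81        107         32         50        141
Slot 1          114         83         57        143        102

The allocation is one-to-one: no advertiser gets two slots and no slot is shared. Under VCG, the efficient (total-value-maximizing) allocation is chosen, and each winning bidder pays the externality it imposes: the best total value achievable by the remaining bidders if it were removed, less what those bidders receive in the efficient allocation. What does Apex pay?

Apex pays $15.

Efficient allocation: Ridgeline→Slot 5 ($83), Apex→Slot 6 ($121), Ember→Slot 2 ($150), Umbra→Slot 1 ($143), Talus→Slot 3 ($141); total welfare W = $638.
Apex receives Slot 6 at value $121, so the others get W − 121 = $517.
Without Apex: best allocation of the remaining 4 bidders over all 5 slots is Ridgeline→Slot 6 ($98), Ember→Slot 2 ($150), Umbra→Slot 1 ($143), Talus→Slot 3 ($141), total $532.
VCG payment = (others' best without Apex) − (others' welfare with Apex) = 532 − 517 = $15.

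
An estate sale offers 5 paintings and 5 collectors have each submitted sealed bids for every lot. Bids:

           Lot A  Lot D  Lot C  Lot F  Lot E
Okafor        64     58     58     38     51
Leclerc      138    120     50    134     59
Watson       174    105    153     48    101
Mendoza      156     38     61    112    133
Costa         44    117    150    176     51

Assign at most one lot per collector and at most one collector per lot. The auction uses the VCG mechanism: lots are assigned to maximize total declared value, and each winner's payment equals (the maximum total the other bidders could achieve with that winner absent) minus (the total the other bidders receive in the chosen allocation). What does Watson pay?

Watson pays $23.

Efficient allocation: Okafor→Lot C ($58), Leclerc→Lot D ($120), Watson→Lot A ($174), Mendoza→Lot E ($133), Costa→Lot F ($176); total welfare W = $661.
Watson receives Lot A at value $174, so the others get W − 174 = $487.
Without Watson: best allocation of the remaining 4 bidders over all 5 lots is Okafor→Lot C ($58), Leclerc→Lot D ($120), Mendoza→Lot A ($156), Costa→Lot F ($176), total $510.
VCG payment = (others' best without Watson) − (others' welfare with Watson) = 510 − 487 = $23.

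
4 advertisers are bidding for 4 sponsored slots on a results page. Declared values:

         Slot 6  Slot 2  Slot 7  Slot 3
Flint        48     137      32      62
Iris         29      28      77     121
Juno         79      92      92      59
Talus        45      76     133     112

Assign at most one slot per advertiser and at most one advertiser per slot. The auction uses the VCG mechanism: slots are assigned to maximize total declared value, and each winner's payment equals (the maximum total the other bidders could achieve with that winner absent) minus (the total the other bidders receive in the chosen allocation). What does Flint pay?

Efficient allocation: Flint→Slot 2 ($137), Iris→Slot 3 ($121), Juno→Slot 6 ($79), Talus→Slot 7 ($133); total welfare W = $470.
Flint receives Slot 2 at value $137, so the others get W − 137 = $333.
Without Flint: best allocation of the remaining 3 bidders over all 4 slots is Iris→Slot 3 ($121), Juno→Slot 2 ($92), Talus→Slot 7 ($133), total $346.
VCG payment = (others' best without Flint) − (others' welfare with Flint) = 346 − 333 = $13.

Flint pays $13.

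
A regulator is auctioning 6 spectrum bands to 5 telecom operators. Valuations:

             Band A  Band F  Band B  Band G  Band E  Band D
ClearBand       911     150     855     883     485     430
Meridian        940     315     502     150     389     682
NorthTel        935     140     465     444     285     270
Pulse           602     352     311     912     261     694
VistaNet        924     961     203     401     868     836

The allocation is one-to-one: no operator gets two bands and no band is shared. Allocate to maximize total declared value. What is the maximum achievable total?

Optimal: ClearBand→Band B ($855M), Meridian→Band D ($682M), NorthTel→Band A ($935M), Pulse→Band G ($912M), VistaNet→Band F ($961M) — total 855+682+935+912+961 = $4345M.
Row-greedy (each operator in turn takes its best remaining band) gives $3931M, worse by 414.
No other one-to-one assignment exceeds $4345M.

Maximum total: $4345M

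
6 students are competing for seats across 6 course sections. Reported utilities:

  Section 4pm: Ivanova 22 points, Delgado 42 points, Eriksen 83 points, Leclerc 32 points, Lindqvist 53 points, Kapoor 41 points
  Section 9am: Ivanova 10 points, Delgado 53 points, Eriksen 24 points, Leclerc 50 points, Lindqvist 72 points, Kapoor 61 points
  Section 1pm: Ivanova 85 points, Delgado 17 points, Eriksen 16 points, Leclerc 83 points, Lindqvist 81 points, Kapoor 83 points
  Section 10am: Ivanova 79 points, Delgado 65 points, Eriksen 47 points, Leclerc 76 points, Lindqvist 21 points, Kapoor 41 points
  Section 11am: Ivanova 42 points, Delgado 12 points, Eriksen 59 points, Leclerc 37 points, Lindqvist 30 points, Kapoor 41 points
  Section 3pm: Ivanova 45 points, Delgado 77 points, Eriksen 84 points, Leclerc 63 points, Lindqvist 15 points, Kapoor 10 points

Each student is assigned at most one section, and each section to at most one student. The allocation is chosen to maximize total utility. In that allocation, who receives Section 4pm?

This is a one-to-one assignment (maximum-weight bipartite matching).
Optimal: Ivanova→Section 10am (79 points), Delgado→Section 3pm (77 points), Eriksen→Section 4pm (83 points), Leclerc→Section 1pm (83 points), Lindqvist→Section 9am (72 points), Kapoor→Section 11am (41 points) — total 79+77+83+83+72+41 = 435 points.
Row-greedy (each student in turn takes its best remaining section) gives 434 points, worse by 1.
Swapping Kapoor↔Lindqvist (Kapoor→Section 9am 61 points, Lindqvist→Section 11am 30 points) loses 22.
No other one-to-one assignment exceeds 435 points.
Eriksen's own top section is Section 3pm (84 points), but forcing Eriksen→Section 3pm and reassigning the rest optimally gives only 401 points — worse by 34.

Eriksen receives Section 4pm.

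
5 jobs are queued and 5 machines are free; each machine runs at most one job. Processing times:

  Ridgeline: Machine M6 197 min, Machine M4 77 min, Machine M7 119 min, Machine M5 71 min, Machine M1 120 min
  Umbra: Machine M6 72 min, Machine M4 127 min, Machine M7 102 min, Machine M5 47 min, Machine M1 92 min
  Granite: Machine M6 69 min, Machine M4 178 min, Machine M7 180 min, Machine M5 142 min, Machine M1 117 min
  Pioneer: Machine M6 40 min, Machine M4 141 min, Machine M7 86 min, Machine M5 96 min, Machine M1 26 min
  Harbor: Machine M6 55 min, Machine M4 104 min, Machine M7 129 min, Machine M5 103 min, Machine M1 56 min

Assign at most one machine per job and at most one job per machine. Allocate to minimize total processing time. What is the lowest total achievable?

Optimal: Ridgeline→Machine M4 (77 min), Umbra→Machine M5 (47 min), Granite→Machine M6 (69 min), Pioneer→Machine M7 (86 min), Harbor→Machine M1 (56 min) — total 77+47+69+86+56 = 335 min.
Min-entry greedy (repeatedly take the single cheapest remaining cell) gives 385 min, worse by 50.
No other one-to-one assignment undercuts 335 min.

Min total: 335 min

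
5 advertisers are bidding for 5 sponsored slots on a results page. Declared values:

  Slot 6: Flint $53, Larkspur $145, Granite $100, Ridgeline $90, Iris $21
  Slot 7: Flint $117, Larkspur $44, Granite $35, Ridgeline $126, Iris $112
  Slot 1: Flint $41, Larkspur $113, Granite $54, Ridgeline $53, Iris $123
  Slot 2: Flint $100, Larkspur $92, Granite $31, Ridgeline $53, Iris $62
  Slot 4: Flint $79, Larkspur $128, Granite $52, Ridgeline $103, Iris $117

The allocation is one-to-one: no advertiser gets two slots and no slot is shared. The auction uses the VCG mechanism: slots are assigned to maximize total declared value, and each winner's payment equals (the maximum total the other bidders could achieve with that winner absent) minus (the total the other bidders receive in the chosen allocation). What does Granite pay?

Efficient allocation: Flint→Slot 2 ($100), Larkspur→Slot 4 ($128), Granite→Slot 6 ($100), Ridgeline→Slot 7 ($126), Iris→Slot 1 ($123); total welfare W = $577.
Granite receives Slot 6 at value $100, so the others get W − 100 = $477.
Without Granite: best allocation of the remaining 4 bidders over all 5 slots is Flint→Slot 2 ($100), Larkspur→Slot 6 ($145), Ridgeline→Slot 7 ($126), Iris→Slot 1 ($123), total $494.
VCG payment = (others' best without Granite) − (others' welfare with Granite) = 494 − 477 = $17.

Granite pays $17.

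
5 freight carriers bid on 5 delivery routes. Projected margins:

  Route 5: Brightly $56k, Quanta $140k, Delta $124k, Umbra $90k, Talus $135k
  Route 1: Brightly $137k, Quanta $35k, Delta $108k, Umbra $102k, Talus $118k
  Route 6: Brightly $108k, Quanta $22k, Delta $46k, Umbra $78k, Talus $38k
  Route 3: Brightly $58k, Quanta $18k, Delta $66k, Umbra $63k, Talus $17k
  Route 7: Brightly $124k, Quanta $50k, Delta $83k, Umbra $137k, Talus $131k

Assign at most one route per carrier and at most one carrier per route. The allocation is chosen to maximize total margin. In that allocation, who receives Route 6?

Treat this as an assignment problem: match each carrier to one route.
Optimal: Brightly→Route 6 ($108k), Quanta→Route 5 ($140k), Delta→Route 3 ($66k), Umbra→Route 7 ($137k), Talus→Route 1 ($118k) — total 108+140+66+137+118 = $569k.
Row-greedy (each carrier in turn takes its best remaining route) gives $455k, worse by 114.
Next-best assignment: Brightly→Route 1, Quanta→Route 5, Delta→Route 3, Umbra→Route 6, Talus→Route 7 = $552k.
Brightly's own top route is Route 1 ($137k), but forcing Brightly→Route 1 and reassigning the rest optimally gives only $552k — worse by 17.

Brightly receives Route 6.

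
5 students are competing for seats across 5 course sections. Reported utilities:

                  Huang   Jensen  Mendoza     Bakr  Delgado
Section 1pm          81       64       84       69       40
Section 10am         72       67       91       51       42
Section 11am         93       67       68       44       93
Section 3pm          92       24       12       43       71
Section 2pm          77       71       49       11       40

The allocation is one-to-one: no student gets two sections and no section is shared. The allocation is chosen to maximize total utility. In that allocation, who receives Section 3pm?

This is a one-to-one assignment (maximum-weight bipartite matching).
Optimal: Huang→Section 3pm (92 points), Jensen→Section 2pm (71 points), Mendoza→Section 10am (91 points), Bakr→Section 1pm (69 points), Delgado→Section 11am (93 points) — total 92+71+91+69+93 = 416 points.
Max-entry greedy (repeatedly take the single best remaining cell) gives 395 points, worse by 21.
Huang's own top section is Section 11am (93 points), but forcing Huang→Section 11am and reassigning the rest optimally gives only 395 points — worse by 21.

Huang receives Section 3pm.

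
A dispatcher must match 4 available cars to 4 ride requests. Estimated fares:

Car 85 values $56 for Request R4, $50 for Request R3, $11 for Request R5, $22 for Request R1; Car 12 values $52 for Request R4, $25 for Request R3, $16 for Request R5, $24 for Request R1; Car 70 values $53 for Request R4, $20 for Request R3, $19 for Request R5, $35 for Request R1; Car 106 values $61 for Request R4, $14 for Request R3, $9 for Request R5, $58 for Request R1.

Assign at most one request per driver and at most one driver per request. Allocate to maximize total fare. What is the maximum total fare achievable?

Maximum total: $179

Optimal: Car 85→Request R3 ($50), Car 12→Request R4 ($52), Car 70→Request R5 ($19), Car 106→Request R1 ($58) — total 50+52+19+58 = $179.
Max-entry greedy (repeatedly take the single best remaining cell) gives $162, worse by 17.
Swapping Car 70↔Car 106 (Car 70→Request R1 $35, Car 106→Request R5 $9) loses 33.
Checked against all permutations: $179 is optimal.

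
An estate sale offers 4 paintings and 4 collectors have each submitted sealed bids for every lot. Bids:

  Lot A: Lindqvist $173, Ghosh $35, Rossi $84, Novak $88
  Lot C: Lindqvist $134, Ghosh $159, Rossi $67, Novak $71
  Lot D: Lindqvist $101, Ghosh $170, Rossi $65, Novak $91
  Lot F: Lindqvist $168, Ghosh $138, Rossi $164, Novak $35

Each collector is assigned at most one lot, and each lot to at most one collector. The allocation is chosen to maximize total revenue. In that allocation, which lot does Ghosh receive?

Ghosh receives Lot C.

Optimal: Lindqvist→Lot A ($173), Ghosh→Lot C ($159), Rossi→Lot F ($164), Novak→Lot D ($91) — total 173+159+164+91 = $587.
Next-best assignment: Lindqvist→Lot A, Ghosh→Lot D, Rossi→Lot F, Novak→Lot C = $578.
Swapping Lindqvist↔Novak (Lindqvist→Lot D $101, Novak→Lot A $88) loses 75.
Checked against all permutations: $587 is optimal.
Ghosh's own top lot is Lot D ($170), but forcing Ghosh→Lot D and reassigning the rest optimally gives only $578 — worse by 9.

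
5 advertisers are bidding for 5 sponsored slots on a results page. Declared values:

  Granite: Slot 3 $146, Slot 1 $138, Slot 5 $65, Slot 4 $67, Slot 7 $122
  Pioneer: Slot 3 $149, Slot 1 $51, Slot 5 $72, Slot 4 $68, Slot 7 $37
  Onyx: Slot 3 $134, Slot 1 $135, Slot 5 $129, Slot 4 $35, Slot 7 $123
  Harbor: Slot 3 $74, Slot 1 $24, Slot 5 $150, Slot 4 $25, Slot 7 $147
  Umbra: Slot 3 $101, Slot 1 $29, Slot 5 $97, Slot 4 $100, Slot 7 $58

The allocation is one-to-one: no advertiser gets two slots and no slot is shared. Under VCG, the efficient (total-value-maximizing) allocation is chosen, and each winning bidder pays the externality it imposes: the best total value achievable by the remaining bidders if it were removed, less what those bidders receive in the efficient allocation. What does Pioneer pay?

Pioneer pays $17.

Efficient allocation: Granite→Slot 1 ($138), Pioneer→Slot 3 ($149), Onyx→Slot 5 ($129), Harbor→Slot 7 ($147), Umbra→Slot 4 ($100); total welfare W = $663.
Pioneer receives Slot 3 at value $149, so the others get W − 149 = $514.
Without Pioneer: best allocation of the remaining 4 bidders over all 5 slots is Granite→Slot 3 ($146), Onyx→Slot 1 ($135), Harbor→Slot 5 ($150), Umbra→Slot 4 ($100), total $531.
VCG payment = (others' best without Pioneer) − (others' welfare with Pioneer) = 531 − 514 = $17.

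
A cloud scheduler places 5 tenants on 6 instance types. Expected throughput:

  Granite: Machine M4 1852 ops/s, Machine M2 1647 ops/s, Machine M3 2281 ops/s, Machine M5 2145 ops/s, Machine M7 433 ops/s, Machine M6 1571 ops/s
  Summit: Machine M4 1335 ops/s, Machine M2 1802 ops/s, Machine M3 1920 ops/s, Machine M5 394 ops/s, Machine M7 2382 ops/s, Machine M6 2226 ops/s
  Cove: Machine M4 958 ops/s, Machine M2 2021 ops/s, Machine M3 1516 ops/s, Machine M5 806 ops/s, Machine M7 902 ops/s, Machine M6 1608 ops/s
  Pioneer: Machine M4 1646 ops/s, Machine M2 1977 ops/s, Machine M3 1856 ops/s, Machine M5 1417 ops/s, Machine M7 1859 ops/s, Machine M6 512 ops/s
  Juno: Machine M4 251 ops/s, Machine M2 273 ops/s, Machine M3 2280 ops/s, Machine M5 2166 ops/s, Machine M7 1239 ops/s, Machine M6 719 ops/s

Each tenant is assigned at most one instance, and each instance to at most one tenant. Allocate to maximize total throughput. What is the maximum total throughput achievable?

Maximum total: 10553 ops/s

Optimal: Granite→Machine M3 (2281 ops/s), Summit→Machine M6 (2226 ops/s), Cove→Machine M2 (2021 ops/s), Pioneer→Machine M7 (1859 ops/s), Juno→Machine M5 (2166 ops/s) — total 2281+2226+2021+1859+2166 = 10553 ops/s.
Row-greedy (each tenant in turn takes its best remaining instance) gives 10496 ops/s, worse by 57.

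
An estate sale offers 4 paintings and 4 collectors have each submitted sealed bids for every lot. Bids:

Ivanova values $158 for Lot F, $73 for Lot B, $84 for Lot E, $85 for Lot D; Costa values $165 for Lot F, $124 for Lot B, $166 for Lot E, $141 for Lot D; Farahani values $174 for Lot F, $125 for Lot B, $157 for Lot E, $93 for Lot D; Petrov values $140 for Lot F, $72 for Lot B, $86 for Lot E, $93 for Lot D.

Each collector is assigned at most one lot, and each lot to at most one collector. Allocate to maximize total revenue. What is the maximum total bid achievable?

Optimal: Ivanova→Lot F ($158), Costa→Lot E ($166), Farahani→Lot B ($125), Petrov→Lot D ($93) — total 158+166+125+93 = $542.
Column-greedy (each lot in turn goes to its best remaining collector) gives $469, worse by 73.
Checked against all permutations: $542 is optimal.

Maximum total: $542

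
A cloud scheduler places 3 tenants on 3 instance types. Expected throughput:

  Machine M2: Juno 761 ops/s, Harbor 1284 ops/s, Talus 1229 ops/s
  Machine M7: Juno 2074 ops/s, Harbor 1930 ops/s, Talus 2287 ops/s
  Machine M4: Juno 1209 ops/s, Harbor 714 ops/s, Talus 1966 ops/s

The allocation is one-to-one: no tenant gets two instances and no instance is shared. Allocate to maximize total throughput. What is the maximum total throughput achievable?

Optimal: Juno→Machine M7 (2074 ops/s), Harbor→Machine M2 (1284 ops/s), Talus→Machine M4 (1966 ops/s) — total 2074+1284+1966 = 5324 ops/s.
Column-greedy (each instance in turn goes to its best remaining tenant) gives 4780 ops/s, worse by 544.
Next-best assignment: Juno→Machine M4, Harbor→Machine M2, Talus→Machine M7 = 4780 ops/s.

Max total: 5324 ops/s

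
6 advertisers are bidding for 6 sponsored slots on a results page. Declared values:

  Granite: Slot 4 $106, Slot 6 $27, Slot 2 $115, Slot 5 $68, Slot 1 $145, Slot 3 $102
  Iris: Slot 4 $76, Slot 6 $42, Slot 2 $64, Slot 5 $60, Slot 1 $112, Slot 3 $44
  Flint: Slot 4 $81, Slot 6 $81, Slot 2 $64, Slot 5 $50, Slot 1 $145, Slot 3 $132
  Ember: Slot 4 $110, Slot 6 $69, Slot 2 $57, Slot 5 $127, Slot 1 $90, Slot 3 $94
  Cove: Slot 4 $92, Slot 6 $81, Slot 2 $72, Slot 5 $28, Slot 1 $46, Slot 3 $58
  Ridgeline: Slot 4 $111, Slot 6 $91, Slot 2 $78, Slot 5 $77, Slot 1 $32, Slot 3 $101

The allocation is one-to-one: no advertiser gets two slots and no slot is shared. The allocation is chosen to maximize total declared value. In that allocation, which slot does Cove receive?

Optimal: Granite→Slot 2 ($115), Iris→Slot 1 ($112), Flint→Slot 3 ($132), Ember→Slot 5 ($127), Cove→Slot 6 ($81), Ridgeline→Slot 4 ($111) — total 115+112+132+127+81+111 = $678.
Max-entry greedy (repeatedly take the single best remaining cell) gives $660, worse by 18.
Next-best assignment: Granite→Slot 2, Iris→Slot 1, Flint→Slot 3, Ember→Slot 5, Cove→Slot 4, Ridgeline→Slot 6 = $669.
Cove's own top slot is Slot 4 ($92), but forcing Cove→Slot 4 and reassigning the rest optimally gives only $669 — worse by 9.

Cove receives Slot 6.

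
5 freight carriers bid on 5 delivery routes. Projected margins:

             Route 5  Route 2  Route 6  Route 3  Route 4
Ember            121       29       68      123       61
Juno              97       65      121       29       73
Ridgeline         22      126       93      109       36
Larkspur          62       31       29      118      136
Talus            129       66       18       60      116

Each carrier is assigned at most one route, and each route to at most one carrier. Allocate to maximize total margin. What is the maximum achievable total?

Optimal: Ember→Route 3 ($123k), Juno→Route 6 ($121k), Ridgeline→Route 2 ($126k), Larkspur→Route 4 ($136k), Talus→Route 5 ($129k) — total 123+121+126+136+129 = $635k.

Max total: $635k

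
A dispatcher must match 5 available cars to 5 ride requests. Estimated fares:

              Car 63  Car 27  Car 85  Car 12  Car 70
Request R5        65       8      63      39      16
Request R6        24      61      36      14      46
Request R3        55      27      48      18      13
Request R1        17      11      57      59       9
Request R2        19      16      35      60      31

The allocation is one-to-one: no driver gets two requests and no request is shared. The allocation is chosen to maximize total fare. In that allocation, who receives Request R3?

Optimal: Car 63→Request R3 ($55), Car 27→Request R6 ($61), Car 85→Request R5 ($63), Car 12→Request R1 ($59), Car 70→Request R2 ($31) — total 55+61+63+59+31 = $269.
Column-greedy (each request in turn goes to its best remaining driver) gives $264, worse by 5.
No other one-to-one assignment exceeds $269.
Car 63's own top request is Request R5 ($65), but forcing Car 63→Request R5 and reassigning the rest optimally gives only $264 — worse by 5.

Car 63 receives Request R3.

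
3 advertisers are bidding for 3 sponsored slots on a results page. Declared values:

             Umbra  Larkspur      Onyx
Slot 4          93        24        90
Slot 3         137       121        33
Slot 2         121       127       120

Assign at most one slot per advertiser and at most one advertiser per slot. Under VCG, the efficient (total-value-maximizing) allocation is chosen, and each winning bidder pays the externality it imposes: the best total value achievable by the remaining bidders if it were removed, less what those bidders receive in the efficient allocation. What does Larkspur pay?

Efficient allocation: Umbra→Slot 3 ($137), Larkspur→Slot 2 ($127), Onyx→Slot 4 ($90); total welfare W = $354.
Larkspur receives Slot 2 at value $127, so the others get W − 127 = $227.
Without Larkspur: best allocation of the remaining 2 bidders over all 3 slots is Umbra→Slot 3 ($137), Onyx→Slot 2 ($120), total $257.
VCG payment = (others' best without Larkspur) − (others' welfare with Larkspur) = 257 − 227 = $30.

Larkspur pays $30.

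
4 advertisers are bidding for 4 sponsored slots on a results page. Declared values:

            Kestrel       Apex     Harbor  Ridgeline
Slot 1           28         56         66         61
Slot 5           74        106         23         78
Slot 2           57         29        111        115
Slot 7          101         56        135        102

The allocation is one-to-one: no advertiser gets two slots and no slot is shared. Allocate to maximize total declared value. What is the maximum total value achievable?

Optimal: Kestrel→Slot 7 ($101), Apex→Slot 5 ($106), Harbor→Slot 1 ($66), Ridgeline→Slot 2 ($115) — total 101+106+66+115 = $388.
Row-greedy (each advertiser in turn takes its best remaining slot) gives $379, worse by 9.
Next-best assignment: Kestrel→Slot 1, Apex→Slot 5, Harbor→Slot 7, Ridgeline→Slot 2 = $384.

Max total: $388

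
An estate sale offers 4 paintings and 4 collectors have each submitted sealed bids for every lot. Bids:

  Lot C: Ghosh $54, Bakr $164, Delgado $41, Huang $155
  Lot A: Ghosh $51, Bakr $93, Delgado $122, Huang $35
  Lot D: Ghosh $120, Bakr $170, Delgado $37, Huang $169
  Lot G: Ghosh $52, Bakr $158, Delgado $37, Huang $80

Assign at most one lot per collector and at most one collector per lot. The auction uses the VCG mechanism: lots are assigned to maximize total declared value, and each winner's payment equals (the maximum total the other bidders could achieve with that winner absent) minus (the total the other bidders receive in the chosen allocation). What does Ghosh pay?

Efficient allocation: Ghosh→Lot D ($120), Bakr→Lot G ($158), Delgado→Lot A ($122), Huang→Lot C ($155); total welfare W = $555.
Ghosh receives Lot D at value $120, so the others get W − 120 = $435.
Without Ghosh: best allocation of the remaining 3 bidders over all 4 lots is Bakr→Lot C ($164), Delgado→Lot A ($122), Huang→Lot D ($169), total $455.
VCG payment = (others' best without Ghosh) − (others' welfare with Ghosh) = 455 − 435 = $20.

Ghosh pays $20.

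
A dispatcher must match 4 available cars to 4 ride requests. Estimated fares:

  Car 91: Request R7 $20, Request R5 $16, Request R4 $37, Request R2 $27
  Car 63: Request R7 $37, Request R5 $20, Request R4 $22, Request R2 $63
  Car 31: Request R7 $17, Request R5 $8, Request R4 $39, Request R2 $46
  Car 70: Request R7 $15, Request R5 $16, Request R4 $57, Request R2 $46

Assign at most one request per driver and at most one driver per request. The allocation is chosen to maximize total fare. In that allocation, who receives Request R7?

Optimal: Car 91→Request R5 ($16), Car 63→Request R7 ($37), Car 31→Request R2 ($46), Car 70→Request R4 ($57) — total 16+37+46+57 = $156.
Row-greedy (each driver in turn takes its best remaining request) gives $133, worse by 23.
Next-best assignment: Car 91→Request R5, Car 63→Request R2, Car 31→Request R7, Car 70→Request R4 = $153.
Checked against all permutations: $156 is optimal.
Car 63's own top request is Request R2 ($63), but forcing Car 63→Request R2 and reassigning the rest optimally gives only $153 — worse by 3.

Car 63 receives Request R7.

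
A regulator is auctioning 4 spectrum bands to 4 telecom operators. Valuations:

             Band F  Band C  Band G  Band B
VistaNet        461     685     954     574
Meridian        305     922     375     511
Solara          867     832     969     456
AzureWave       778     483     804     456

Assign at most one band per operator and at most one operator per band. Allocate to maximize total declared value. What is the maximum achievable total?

Optimal: VistaNet→Band B ($574M), Meridian→Band C ($922M), Solara→Band G ($969M), AzureWave→Band F ($778M) — total 574+922+969+778 = $3243M.
Row-greedy (each operator in turn takes its best remaining band) gives $3199M, worse by 44.
Swapping VistaNet↔Solara (VistaNet→Band G $954M, Solara→Band B $456M) loses 133.

Max total: $3243M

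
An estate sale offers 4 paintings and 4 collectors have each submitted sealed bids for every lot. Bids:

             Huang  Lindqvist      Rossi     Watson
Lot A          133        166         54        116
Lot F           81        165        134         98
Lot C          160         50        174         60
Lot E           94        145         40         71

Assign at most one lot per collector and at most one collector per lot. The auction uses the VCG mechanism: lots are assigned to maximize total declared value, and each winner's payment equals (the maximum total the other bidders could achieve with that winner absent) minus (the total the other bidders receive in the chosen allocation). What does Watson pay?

Watson pays $33.

Efficient allocation: Huang→Lot C ($160), Lindqvist→Lot E ($145), Rossi→Lot F ($134), Watson→Lot A ($116); total welfare W = $555.
Watson receives Lot A at value $116, so the others get W − 116 = $439.
Without Watson: best allocation of the remaining 3 bidders over all 4 lots is Huang→Lot A ($133), Lindqvist→Lot F ($165), Rossi→Lot C ($174), total $472.
VCG payment = (others' best without Watson) − (others' welfare with Watson) = 472 − 439 = $33.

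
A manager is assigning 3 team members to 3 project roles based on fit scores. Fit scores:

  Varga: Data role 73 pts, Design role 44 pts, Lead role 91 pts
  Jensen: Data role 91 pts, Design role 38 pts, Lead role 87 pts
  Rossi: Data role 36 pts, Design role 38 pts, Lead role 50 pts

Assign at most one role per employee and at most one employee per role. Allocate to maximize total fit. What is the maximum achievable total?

Max total: 220 pts

This is the linear assignment problem.
Optimal: Varga→Lead role (91 pts), Jensen→Data role (91 pts), Rossi→Design role (38 pts) — total 91+91+38 = 220 pts.
Column-greedy (each role in turn goes to its best remaining employee) gives 185 pts, worse by 35.
Every other assignment is strictly worse.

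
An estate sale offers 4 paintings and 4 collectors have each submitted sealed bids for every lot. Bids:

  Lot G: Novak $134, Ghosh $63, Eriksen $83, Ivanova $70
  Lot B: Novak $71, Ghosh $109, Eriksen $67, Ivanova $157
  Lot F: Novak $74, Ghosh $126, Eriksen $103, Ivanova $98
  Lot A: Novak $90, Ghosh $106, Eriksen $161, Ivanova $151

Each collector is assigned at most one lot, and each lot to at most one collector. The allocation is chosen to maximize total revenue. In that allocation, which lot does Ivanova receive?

Optimal: Novak→Lot G ($134), Ghosh→Lot F ($126), Eriksen→Lot A ($161), Ivanova→Lot B ($157) — total 134+126+161+157 = $578.
Next-best assignment: Novak→Lot G, Ghosh→Lot B, Eriksen→Lot A, Ivanova→Lot F = $502.
Swapping Eriksen↔Ghosh (Eriksen→Lot F $103, Ghosh→Lot A $106) loses 78.
Checked against all permutations: $578 is optimal.

Ivanova receives Lot B.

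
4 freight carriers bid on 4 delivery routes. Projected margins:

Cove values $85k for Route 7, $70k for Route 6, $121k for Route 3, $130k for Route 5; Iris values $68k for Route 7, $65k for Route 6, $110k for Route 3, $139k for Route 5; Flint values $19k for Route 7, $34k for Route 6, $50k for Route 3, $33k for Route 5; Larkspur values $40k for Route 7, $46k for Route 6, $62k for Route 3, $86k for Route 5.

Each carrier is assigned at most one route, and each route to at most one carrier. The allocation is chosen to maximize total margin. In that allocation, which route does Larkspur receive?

Larkspur receives Route 7.

Optimal: Cove→Route 3 ($121k), Iris→Route 5 ($139k), Flint→Route 6 ($34k), Larkspur→Route 7 ($40k) — total 121+139+34+40 = $334k.
Row-greedy (each carrier in turn takes its best remaining route) gives $314k, worse by 20.
Next-best assignment: Cove→Route 3, Iris→Route 5, Flint→Route 7, Larkspur→Route 6 = $325k.
No other one-to-one assignment exceeds $334k.
Larkspur's own top route is Route 5 ($86k), but forcing Larkspur→Route 5 and reassigning the rest optimally gives only $315k — worse by 19.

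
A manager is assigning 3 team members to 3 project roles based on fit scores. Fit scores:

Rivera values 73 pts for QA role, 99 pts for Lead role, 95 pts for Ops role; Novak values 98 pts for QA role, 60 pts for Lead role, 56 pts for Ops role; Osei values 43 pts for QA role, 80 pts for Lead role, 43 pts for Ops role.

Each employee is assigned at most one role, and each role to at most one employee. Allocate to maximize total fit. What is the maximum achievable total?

Maximum total: 273 pts

Treat this as an assignment problem: match each employee to one role.
Optimal: Rivera→Ops role (95 pts), Novak→QA role (98 pts), Osei→Lead role (80 pts) — total 95+98+80 = 273 pts.
Max-entry greedy (repeatedly take the single best remaining cell) gives 240 pts, worse by 33.
Swapping Osei↔Novak (Osei→QA role 43 pts, Novak→Lead role 60 pts) loses 75.
Checked against all permutations: 273 pts is optimal.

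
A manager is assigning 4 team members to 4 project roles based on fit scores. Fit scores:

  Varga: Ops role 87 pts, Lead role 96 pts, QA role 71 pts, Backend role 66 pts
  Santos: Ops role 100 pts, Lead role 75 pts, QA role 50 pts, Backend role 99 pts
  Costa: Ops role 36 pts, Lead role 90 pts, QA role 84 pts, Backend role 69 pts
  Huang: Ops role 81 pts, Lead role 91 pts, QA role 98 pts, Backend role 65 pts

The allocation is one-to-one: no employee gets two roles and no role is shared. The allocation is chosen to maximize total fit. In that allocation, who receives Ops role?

Varga receives Ops role.

This is a one-to-one assignment (maximum-weight bipartite matching).
Optimal: Varga→Ops role (87 pts), Santos→Backend role (99 pts), Costa→Lead role (90 pts), Huang→QA role (98 pts) — total 87+99+90+98 = 374 pts.
Max-entry greedy (repeatedly take the single best remaining cell) gives 363 pts, worse by 11.
Swapping Varga↔Santos (Varga→Backend role 66 pts, Santos→Ops role 100 pts) loses 20.
Varga's own top role is Lead role (96 pts), but forcing Varga→Lead role and reassigning the rest optimally gives only 363 pts — worse by 11.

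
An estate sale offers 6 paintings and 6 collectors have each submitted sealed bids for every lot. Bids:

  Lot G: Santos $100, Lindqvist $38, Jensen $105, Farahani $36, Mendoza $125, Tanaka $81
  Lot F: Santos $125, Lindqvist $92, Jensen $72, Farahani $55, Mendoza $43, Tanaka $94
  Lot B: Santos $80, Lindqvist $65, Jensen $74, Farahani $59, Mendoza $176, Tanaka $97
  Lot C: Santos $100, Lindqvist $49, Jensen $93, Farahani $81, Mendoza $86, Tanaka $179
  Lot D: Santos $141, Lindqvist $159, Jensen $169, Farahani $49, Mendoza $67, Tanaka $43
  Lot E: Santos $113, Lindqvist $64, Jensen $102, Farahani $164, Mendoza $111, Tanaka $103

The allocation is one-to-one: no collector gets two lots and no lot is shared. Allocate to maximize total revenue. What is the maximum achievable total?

Maximum total: $908

This is the linear assignment problem.
Optimal: Santos→Lot F ($125), Lindqvist→Lot D ($159), Jensen→Lot G ($105), Farahani→Lot E ($164), Mendoza→Lot B ($176), Tanaka→Lot C ($179) — total 125+159+105+164+176+179 = $908.
Max-entry greedy (repeatedly take the single best remaining cell) gives $851, worse by 57.
Next-best assignment: Santos→Lot G, Lindqvist→Lot F, Jensen→Lot D, Farahani→Lot E, Mendoza→Lot B, Tanaka→Lot C = $880.
Checked against all permutations: $908 is optimal.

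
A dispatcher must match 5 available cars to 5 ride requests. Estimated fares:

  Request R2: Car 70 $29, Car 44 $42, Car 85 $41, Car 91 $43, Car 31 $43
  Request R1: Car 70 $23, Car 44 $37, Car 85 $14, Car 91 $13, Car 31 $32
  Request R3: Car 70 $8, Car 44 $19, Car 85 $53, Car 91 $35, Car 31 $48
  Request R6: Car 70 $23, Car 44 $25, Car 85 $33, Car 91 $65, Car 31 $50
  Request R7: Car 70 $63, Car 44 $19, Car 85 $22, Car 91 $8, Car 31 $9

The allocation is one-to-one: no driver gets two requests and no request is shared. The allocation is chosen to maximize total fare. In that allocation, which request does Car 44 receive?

Car 44 receives Request R1.

Optimal: Car 70→Request R7 ($63), Car 44→Request R1 ($37), Car 85→Request R3 ($53), Car 91→Request R6 ($65), Car 31→Request R2 ($43) — total 63+37+53+65+43 = $261.
Row-greedy (each driver in turn takes its best remaining request) gives $255, worse by 6.
Next-best assignment: Car 70→Request R7, Car 44→Request R2, Car 85→Request R3, Car 91→Request R6, Car 31→Request R1 = $255.
Car 44's own top request is Request R2 ($42), but forcing Car 44→Request R2 and reassigning the rest optimally gives only $255 — worse by 6.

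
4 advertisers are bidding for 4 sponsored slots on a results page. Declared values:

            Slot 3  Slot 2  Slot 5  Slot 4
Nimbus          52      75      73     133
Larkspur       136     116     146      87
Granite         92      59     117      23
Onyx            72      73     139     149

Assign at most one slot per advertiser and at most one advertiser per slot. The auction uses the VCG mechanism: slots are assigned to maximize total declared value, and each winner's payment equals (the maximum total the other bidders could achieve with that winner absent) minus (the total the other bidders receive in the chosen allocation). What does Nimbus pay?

Efficient allocation: Nimbus→Slot 4 ($133), Larkspur→Slot 2 ($116), Granite→Slot 3 ($92), Onyx→Slot 5 ($139); total welfare W = $480.
Nimbus receives Slot 4 at value $133, so the others get W − 133 = $347.
Without Nimbus: best allocation of the remaining 3 bidders over all 4 slots is Larkspur→Slot 3 ($136), Granite→Slot 5 ($117), Onyx→Slot 4 ($149), total $402.
VCG payment = (others' best without Nimbus) − (others' welfare with Nimbus) = 402 − 347 = $55.

Nimbus pays $55.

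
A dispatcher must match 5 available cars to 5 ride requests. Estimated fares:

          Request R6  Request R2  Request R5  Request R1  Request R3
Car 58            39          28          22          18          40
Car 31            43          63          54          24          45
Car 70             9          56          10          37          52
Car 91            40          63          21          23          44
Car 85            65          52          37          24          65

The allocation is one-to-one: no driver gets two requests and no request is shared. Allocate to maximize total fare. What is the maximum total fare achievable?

Optimal: Car 58→Request R3 ($40), Car 31→Request R5 ($54), Car 70→Request R1 ($37), Car 91→Request R2 ($63), Car 85→Request R6 ($65) — total 40+54+37+63+65 = $259.
Column-greedy (each request in turn goes to its best remaining driver) gives $231, worse by 28.
Swapping Car 91↔Car 31 (Car 91→Request R5 $21, Car 31→Request R2 $63) loses 33.
Every other assignment is strictly worse.

Max total: $259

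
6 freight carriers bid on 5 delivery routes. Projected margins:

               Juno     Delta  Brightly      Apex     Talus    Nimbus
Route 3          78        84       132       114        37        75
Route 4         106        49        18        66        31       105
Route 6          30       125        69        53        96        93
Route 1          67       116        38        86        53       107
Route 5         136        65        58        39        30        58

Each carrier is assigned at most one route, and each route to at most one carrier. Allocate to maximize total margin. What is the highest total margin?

Optimal: Brightly→Route 3 ($132k), Nimbus→Route 4 ($105k), Talus→Route 6 ($96k), Delta→Route 1 ($116k), Juno→Route 5 ($136k) — total 132+105+96+116+136 = $585k.
Next-best assignment: Brightly→Route 3, Nimbus→Route 4, Delta→Route 6, Apex→Route 1, Juno→Route 5 = $584k.
Checked against all permutations: $585k is optimal.

Max total: $585k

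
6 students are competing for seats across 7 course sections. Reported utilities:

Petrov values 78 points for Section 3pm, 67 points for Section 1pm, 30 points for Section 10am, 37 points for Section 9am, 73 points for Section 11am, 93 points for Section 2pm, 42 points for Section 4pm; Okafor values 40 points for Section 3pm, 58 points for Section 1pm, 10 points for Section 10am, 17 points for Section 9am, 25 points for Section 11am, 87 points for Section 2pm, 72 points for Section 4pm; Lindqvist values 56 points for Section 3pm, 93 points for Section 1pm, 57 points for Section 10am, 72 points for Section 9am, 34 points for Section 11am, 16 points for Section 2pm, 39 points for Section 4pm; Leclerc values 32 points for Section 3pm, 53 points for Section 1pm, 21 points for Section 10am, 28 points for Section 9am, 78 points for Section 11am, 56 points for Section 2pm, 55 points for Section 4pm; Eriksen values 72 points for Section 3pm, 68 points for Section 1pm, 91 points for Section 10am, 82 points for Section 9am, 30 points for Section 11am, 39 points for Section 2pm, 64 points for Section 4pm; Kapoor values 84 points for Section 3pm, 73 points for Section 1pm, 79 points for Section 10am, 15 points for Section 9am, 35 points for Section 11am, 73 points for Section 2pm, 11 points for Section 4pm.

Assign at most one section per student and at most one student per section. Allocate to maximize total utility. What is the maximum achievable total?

Max total: 511 points

Treat this as an assignment problem: match each student to one section.
Optimal: Petrov→Section 2pm (93 points), Okafor→Section 4pm (72 points), Lindqvist→Section 1pm (93 points), Leclerc→Section 11am (78 points), Eriksen→Section 10am (91 points), Kapoor→Section 3pm (84 points) — total 93+72+93+78+91+84 = 511 points.
Column-greedy (each section in turn goes to its best remaining student) gives 470 points, worse by 41.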